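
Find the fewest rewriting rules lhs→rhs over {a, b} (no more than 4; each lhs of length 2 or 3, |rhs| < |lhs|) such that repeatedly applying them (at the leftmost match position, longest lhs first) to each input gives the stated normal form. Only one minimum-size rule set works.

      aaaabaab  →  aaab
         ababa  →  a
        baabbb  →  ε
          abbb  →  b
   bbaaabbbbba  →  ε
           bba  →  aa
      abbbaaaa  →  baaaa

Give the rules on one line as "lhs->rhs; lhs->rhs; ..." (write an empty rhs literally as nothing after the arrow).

  | aaaabaab => aaabbab => aaab
  | ababa => bbba => aba => bb => a
  | baabbb => bab => ε
  | abbb => b

aba->bb; abb->; bab->; bb->a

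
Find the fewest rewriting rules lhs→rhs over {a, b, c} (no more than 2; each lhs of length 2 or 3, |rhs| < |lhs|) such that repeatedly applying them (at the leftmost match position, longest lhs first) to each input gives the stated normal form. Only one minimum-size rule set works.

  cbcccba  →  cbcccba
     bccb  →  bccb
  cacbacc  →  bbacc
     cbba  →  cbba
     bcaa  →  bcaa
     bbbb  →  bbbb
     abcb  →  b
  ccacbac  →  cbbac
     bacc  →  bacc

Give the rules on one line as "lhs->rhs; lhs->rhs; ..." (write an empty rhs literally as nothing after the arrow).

abc->; cac->b

  | cbcccba
  | bccb
  | cacbacc => bbacc
  | cbba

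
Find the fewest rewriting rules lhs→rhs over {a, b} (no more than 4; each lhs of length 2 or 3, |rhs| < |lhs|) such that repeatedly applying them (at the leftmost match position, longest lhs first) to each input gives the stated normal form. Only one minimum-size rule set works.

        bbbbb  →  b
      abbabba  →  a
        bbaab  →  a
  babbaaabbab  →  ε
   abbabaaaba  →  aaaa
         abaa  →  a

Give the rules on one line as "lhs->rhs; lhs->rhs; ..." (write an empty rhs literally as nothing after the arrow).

  | bbbbb => bbb => b
  | abbabba => babba => aaba => a
  | bbaab => aab => a
  | babbaaabbab => aabaaabbab => aaabbab => aabab => ab => ε

ab->; aba->; bab->aa; bb->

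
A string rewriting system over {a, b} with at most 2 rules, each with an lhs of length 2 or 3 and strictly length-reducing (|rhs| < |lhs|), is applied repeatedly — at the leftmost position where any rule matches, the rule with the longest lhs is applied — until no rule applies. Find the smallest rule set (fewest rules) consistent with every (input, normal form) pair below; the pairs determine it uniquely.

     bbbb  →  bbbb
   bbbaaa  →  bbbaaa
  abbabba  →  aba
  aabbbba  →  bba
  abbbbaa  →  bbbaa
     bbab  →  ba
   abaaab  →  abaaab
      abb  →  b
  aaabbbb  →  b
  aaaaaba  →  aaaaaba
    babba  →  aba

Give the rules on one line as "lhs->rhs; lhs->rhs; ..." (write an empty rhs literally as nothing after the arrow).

abb->b; bab->a

  | bbbb
  | bbbaaa
  | abbabba => babba => aba
  | aabbbba => abbba => bba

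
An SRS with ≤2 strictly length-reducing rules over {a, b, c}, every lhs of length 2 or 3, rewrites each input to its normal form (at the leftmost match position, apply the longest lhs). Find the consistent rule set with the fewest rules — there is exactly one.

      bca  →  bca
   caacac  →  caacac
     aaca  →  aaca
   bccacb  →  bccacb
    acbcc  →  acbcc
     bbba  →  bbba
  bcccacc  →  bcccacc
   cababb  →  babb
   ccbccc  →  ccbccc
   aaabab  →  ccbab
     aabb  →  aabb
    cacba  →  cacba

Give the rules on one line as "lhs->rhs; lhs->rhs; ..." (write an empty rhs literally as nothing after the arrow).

aaa->cc; cab->b

  | bca
  | caacac
  | aaca
  | bccacb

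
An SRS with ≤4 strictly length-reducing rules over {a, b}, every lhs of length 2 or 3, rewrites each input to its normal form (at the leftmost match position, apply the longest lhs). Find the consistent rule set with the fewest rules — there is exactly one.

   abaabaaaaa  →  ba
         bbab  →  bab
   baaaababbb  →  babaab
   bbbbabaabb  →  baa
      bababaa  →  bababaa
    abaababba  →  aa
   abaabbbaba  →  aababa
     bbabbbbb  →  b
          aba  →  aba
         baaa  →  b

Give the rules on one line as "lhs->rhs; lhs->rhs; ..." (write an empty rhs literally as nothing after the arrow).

aaa->b; abb->aa; bb->b

  | abaabaaaaa => abaabbaa => abaaaaa => abbaa => aaaa => ba
  | bbab => bab
  | baaaababbb => bbababbb => bababbb => babaab
  | bbbbabaabb => bbbabaabb => bbabaabb => babaabb => babaaa => babb => baa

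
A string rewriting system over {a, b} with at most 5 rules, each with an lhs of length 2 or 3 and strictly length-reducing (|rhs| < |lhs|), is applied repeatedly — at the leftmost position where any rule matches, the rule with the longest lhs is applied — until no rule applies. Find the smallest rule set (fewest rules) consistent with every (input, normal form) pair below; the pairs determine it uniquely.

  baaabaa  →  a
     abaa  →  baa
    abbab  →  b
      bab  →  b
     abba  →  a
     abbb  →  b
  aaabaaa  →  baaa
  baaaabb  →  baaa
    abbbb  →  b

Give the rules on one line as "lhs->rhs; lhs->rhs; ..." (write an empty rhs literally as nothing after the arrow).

ab->b; abb->; bb->b; bba->

  | baaabaa => baabaa => babaa => bbaa => a
  | abaa => baa
  | abbab => ab => b
  | bab => bb => b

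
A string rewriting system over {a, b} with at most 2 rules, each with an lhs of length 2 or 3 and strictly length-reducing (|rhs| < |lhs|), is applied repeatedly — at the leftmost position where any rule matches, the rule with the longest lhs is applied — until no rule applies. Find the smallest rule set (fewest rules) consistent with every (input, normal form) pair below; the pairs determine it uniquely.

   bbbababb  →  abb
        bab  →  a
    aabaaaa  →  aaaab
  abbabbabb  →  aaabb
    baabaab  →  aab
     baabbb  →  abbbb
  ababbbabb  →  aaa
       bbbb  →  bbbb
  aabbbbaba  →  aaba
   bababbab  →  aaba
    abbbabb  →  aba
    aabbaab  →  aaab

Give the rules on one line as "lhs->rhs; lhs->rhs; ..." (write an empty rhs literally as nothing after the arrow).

  | bbbababb => bbaabb => babbb => abb
  | bab => a
  | aabaaaa => aaabaa => aaaab
  | abbabbabb => abababb => aaabb

baa->ab; bab->a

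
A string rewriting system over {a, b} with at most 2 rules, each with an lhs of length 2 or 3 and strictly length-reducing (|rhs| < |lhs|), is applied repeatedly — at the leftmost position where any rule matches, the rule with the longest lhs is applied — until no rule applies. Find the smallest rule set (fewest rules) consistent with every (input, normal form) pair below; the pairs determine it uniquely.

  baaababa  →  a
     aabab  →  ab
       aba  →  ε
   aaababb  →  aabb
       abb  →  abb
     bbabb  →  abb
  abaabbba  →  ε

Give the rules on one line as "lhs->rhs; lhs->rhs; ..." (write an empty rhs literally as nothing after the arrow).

  | baaababa => aaababa => aaba => a
  | aabab => ab
  | aba => ε
  | aaababb => aabb

aba->; ba->a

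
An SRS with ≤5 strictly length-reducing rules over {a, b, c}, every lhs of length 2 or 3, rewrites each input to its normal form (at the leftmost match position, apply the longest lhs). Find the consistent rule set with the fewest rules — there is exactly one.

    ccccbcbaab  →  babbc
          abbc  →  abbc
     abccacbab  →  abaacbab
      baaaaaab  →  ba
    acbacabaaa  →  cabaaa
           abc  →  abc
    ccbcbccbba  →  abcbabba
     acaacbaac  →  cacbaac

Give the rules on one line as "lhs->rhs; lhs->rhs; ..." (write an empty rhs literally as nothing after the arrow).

aab->bc; aca->c; bac->a; cc->a

  | ccccbcbaab => accbcbaab => aabcbaab => bccbaab => babaab => babbc
  | abbc
  | abccacbab => abaacbab
  | baaaaaab => baaaabc => baabcc => bbccc => bbac => ba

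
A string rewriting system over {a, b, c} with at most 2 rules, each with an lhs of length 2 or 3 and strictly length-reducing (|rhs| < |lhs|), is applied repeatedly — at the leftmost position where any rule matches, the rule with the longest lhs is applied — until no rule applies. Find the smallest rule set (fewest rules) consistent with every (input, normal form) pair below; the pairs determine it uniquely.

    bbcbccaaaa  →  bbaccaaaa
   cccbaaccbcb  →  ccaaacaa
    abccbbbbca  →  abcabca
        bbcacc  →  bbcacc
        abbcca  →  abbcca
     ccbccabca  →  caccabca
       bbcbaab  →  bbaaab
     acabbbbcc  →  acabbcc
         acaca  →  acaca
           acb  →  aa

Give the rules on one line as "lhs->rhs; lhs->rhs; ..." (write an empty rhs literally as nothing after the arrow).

  | bbcbccaaaa => bbaccaaaa
  | cccbaaccbcb => ccaaaccbcb => ccaaacacb => ccaaacaa
  | abccbbbbca => abcabbbca => abcabca
  | bbcacc

bbb->b; cb->a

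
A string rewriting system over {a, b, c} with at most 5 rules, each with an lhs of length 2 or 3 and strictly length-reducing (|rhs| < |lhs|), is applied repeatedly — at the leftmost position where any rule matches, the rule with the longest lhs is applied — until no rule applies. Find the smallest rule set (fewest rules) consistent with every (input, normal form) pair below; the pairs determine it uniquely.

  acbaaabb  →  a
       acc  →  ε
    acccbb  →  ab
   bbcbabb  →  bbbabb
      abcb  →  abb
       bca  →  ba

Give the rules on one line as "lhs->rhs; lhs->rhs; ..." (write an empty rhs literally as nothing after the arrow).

  | acbaaabb => aaaaabb => aaab => a
  | acc => ε
  | acccbb => cbb => ab
  | bbcbabb => bbbabb

aab->; acc->; bc->b; cb->a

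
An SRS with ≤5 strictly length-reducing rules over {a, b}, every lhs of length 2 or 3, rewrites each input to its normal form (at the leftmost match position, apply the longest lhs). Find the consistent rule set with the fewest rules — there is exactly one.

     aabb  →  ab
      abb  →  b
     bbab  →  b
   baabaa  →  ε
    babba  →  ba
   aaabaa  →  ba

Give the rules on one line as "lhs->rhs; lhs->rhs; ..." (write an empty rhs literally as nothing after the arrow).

  | aabb => bbb => ab
  | abb => aa => b
  | bbab => b
  | baabaa => baa => ε

aa->b; baa->; bb->a; bba->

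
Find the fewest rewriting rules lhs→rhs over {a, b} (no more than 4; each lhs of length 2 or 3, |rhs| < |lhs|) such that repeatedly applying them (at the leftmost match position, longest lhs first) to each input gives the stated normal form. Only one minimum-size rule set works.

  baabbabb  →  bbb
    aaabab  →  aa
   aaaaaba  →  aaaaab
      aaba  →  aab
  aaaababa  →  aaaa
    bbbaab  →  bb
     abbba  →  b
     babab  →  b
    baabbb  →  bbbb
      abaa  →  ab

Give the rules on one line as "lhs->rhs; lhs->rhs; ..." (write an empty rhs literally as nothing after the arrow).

abb->; ba->b; bba->

  | baabbabb => babbabb => bbbabb => bbb
  | aaabab => aaabb => aa
  | aaaaaba => aaaaab
  | aaba => aab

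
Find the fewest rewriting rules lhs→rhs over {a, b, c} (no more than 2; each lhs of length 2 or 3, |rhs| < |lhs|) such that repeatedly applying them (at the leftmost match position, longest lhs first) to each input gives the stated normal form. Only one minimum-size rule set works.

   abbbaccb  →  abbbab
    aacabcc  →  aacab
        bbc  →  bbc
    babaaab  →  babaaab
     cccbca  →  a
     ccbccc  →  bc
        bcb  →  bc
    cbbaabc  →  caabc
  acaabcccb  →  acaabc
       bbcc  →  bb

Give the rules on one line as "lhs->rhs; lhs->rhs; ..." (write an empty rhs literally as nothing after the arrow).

  | abbbaccb => abbbab
  | aacabcc => aacab
  | bbc
  | babaaab

cb->c; cc->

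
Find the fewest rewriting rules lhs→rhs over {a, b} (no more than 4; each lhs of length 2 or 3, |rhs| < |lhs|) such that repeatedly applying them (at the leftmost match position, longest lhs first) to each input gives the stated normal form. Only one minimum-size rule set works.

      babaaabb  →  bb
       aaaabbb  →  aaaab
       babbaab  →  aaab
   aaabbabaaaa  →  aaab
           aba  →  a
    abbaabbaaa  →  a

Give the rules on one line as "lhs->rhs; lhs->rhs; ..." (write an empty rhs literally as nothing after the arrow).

abb->ab; ba->; baa->b; bba->aa

  | babaaabb => baaabb => babb => bb
  | aaaabbb => aaaabb => aaaab
  | babbaab => bbaab => aaab
  | aaabbabaaaa => aaababaaaa => aaabaaaa => aaabaa => aaab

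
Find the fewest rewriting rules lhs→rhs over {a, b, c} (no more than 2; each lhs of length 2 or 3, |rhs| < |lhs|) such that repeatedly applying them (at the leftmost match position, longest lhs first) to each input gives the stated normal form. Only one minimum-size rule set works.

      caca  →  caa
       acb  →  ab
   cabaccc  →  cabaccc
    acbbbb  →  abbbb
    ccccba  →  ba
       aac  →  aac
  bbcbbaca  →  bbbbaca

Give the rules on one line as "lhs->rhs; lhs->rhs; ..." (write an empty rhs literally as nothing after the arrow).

cac->ca; cb->b

  | caca => caa
  | acb => ab
  | cabaccc
  | acbbbb => abbbb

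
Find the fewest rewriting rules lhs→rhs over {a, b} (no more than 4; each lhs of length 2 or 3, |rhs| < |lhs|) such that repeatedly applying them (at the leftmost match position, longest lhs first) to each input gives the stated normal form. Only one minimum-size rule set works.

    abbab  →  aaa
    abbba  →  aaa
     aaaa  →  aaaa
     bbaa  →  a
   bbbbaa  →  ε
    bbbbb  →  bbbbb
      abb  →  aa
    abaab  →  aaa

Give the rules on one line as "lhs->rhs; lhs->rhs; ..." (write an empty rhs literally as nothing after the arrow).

ab->a; abb->aa; bba->

  | abbab => aaab => aaa
  | abbba => aaba => aaa
  | aaaa
  | bbaa => a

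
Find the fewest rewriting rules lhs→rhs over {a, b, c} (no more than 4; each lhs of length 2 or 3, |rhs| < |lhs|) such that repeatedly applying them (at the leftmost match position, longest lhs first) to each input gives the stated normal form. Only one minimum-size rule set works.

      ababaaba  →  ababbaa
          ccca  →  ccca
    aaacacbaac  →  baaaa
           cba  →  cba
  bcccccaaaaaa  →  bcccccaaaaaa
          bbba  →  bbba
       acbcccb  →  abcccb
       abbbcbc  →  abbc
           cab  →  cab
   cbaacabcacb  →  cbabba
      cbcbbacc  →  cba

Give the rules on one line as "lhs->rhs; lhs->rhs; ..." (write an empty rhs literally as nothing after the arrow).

aab->ba; ac->a; bcb->

  | ababaaba => ababbaa
  | ccca
  | aaacacbaac => aaaacbaac => aaaabaac => aabaaac => baaaac => baaaa
  | cba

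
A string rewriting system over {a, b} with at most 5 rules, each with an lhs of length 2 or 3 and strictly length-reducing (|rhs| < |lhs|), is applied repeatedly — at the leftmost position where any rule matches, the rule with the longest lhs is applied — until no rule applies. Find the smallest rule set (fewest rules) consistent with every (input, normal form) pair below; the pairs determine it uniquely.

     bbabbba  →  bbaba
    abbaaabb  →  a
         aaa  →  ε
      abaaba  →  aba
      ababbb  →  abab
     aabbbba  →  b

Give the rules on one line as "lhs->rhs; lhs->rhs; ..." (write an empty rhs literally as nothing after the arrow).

  | bbabbba => bbaba
  | abbaaabb => aaaabb => abb => a
  | aaa => ε
  | abaaba => abbba => aba

aa->b; aaa->; abb->a; bbb->a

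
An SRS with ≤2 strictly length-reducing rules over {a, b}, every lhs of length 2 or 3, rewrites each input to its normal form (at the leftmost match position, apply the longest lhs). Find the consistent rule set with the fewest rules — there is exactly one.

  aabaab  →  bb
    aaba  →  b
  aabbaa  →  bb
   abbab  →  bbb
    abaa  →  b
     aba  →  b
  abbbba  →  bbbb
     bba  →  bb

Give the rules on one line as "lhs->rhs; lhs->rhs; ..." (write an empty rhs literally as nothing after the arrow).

  | aabaab => abaab => baab => bab => bb
  | aaba => aba => ba => b
  | aabbaa => abbaa => bbaa => bba => bb
  | abbab => bbab => bbb

ab->b; ba->b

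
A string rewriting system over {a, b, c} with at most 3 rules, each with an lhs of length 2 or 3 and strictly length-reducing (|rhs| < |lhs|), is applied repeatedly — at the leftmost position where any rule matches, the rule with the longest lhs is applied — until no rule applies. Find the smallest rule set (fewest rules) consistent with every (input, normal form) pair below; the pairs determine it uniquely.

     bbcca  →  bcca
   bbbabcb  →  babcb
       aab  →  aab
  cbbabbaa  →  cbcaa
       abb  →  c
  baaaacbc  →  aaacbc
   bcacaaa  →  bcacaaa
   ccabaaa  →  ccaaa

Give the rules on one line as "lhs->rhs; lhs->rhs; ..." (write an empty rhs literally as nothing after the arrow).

  | bbcca => bcca
  | bbbabcb => bbabcb => babcb
  | aab
  | cbbabbaa => cbabbaa => cbcaa

abb->c; baa->a; bb->b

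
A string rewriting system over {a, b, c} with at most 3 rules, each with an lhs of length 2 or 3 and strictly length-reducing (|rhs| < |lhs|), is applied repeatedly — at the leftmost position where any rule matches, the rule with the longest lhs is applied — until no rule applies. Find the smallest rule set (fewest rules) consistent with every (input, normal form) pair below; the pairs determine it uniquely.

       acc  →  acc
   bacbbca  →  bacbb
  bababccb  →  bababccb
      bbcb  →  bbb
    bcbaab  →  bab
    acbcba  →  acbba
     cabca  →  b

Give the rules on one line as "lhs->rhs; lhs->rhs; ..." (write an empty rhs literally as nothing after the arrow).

baa->a; bcb->bb; ca->

  | acc
  | bacbbca => bacbb
  | bababccb
  | bbcb => bbb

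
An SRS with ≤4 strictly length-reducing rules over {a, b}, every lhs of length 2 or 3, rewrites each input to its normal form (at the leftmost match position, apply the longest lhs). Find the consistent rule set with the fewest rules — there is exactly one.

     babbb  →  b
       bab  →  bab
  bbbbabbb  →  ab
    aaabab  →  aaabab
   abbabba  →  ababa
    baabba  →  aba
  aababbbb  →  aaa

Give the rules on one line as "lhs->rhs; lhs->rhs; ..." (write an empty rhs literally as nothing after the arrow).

  | babbb => baa => bb => b
  | bab
  | bbbbabbb => ababbb => abaa => abb => ab
  | aaabab

baa->bb; bb->b; bbb->a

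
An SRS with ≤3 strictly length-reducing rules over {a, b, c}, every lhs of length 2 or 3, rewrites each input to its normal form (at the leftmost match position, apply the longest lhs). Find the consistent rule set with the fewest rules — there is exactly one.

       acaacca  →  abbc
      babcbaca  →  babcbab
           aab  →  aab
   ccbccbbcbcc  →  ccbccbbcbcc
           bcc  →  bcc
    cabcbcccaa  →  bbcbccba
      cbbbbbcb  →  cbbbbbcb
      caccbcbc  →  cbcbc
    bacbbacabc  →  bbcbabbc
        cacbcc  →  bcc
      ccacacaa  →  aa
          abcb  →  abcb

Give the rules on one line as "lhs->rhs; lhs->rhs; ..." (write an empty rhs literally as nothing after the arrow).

acb->bc; ca->b; cac->

  | acaacca => abacca => abacb => abbc
  | babcbaca => babcbab
  | aab
  | ccbccbbcbcc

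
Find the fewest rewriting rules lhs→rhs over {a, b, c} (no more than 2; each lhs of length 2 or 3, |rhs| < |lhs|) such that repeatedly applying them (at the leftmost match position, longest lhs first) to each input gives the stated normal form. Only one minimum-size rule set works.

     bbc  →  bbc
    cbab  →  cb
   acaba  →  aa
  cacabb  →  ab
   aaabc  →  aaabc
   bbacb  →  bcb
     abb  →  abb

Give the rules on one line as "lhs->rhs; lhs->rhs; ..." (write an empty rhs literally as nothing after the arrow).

  | bbc
  | cbab => cb
  | acaba => abaa => aa
  | cacabb => cabab => baab => ab

ba->; cab->ba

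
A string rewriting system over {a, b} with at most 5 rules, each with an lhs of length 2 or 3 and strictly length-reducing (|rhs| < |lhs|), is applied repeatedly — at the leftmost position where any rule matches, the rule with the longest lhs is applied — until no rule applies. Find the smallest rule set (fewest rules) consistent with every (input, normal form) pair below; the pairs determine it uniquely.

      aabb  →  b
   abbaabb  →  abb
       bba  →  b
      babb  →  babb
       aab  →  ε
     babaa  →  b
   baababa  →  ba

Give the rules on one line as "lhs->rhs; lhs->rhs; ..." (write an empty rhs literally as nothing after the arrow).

  | aabb => b
  | abbaabb => ababb => abb
  | bba => b
  | babb

aa->; aab->; aba->a; bba->b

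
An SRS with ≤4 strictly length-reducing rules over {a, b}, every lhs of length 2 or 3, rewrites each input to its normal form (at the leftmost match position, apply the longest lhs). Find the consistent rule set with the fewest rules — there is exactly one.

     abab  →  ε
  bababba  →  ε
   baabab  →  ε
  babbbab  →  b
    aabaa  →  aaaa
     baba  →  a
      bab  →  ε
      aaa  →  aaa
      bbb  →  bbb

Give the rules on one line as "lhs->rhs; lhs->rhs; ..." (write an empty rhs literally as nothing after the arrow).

aab->aa; ab->; ba->; bab->

  | abab => ab => ε
  | bababba => abba => ba => ε
  | baabab => abab => ab => ε
  | babbbab => bbab => b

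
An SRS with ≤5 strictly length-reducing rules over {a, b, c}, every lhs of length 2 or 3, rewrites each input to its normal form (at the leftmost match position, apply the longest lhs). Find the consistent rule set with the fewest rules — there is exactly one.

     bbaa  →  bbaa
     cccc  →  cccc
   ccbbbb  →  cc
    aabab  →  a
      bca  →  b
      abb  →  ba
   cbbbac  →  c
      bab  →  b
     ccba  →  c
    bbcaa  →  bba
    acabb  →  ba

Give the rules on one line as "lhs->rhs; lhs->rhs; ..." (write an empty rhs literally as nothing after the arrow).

  | bbaa
  | cccc
  | ccbbbb => ccbbb => ccbb => ccb => cc
  | aabab => aab => a

ab->; abb->ba; ca->; cb->c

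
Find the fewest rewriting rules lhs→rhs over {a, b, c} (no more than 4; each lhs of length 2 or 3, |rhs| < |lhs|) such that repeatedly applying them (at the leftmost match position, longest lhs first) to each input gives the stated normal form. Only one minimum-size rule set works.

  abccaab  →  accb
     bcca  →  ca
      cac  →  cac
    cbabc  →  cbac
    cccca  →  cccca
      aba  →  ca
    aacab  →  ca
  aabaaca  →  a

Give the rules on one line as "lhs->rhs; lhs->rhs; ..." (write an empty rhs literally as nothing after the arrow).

aa->; ab->a; aba->ca; bc->

  | abccaab => accaab => accb
  | bcca => ca
  | cac
  | cbabc => cbac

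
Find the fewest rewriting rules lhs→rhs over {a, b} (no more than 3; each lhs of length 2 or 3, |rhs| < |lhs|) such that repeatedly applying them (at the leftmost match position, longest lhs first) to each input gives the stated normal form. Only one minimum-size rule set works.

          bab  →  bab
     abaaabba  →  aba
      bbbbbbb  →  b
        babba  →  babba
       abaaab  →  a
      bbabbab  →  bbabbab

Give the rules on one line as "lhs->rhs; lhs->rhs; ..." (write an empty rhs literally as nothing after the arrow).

aaa->b; bbb->

  | bab
  | abaaabba => abbbba => aba
  | bbbbbbb => bbbb => b
  | babba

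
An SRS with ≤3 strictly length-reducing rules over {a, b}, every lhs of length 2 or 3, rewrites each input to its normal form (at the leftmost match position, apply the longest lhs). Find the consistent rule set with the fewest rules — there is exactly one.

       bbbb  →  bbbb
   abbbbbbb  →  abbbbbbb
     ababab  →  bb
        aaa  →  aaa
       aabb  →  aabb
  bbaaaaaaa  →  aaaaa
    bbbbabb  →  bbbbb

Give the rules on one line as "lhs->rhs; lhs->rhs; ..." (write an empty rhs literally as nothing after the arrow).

  | bbbb
  | abbbbbbb
  | ababab => bbab => bb
  | aaa

aba->b; ba->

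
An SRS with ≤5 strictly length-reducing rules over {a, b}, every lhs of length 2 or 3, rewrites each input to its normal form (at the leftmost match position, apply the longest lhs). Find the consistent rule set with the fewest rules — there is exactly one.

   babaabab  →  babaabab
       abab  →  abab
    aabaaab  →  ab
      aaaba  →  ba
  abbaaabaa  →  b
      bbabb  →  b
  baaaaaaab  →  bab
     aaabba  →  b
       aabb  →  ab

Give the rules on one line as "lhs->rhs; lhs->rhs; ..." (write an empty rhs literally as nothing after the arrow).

  | babaabab
  | abab
  | aabaaab => aabb => ab
  | aaaba => ba

aaa->; abb->b; bb->b; bba->bb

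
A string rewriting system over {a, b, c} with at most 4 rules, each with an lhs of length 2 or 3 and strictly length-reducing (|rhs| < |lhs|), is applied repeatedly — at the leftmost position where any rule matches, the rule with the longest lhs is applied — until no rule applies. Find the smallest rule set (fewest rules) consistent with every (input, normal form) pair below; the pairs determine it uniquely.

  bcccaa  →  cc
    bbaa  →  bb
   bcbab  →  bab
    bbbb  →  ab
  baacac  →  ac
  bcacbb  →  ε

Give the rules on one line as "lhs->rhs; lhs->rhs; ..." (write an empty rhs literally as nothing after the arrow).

  | bcccaa => ccaa => cc
  | bbaa => bb
  | bcbab => bab
  | bbbb => ab

aa->; bbb->a; bc->; cbb->a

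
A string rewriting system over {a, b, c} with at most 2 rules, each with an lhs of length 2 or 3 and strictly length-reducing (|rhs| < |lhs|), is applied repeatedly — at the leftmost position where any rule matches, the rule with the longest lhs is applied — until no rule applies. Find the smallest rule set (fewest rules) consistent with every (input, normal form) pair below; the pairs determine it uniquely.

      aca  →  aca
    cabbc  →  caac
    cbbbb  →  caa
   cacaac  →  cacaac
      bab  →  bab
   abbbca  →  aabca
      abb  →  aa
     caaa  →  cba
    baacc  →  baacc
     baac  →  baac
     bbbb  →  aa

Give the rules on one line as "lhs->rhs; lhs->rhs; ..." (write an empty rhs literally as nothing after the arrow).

aaa->ba; bb->a

  | aca
  | cabbc => caac
  | cbbbb => cabb => caa
  | cacaac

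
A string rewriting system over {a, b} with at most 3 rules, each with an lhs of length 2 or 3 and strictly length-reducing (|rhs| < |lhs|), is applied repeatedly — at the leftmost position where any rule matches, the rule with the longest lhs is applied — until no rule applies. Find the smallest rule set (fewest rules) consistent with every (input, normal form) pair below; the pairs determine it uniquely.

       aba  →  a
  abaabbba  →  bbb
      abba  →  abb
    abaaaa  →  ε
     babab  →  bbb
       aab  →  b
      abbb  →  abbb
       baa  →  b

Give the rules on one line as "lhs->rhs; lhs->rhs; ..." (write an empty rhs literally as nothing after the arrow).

  | aba => a
  | abaabbba => aabbba => bbba => bbb
  | abba => abb
  | abaaaa => aaaa => aa => ε

aa->; aba->a; ba->b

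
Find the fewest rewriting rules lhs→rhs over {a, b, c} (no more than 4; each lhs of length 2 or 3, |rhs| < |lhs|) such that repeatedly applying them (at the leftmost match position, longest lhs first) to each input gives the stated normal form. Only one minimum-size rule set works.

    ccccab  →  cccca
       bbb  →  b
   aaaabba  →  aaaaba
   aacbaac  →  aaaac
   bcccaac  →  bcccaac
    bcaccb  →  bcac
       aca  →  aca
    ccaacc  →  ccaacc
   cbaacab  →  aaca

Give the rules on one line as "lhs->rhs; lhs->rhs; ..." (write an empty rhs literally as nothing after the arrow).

  | ccccab => cccca
  | bbb => bb => b
  | aaaabba => aaaaba
  | aacbaac => aaaac

bb->b; cab->ca; cb->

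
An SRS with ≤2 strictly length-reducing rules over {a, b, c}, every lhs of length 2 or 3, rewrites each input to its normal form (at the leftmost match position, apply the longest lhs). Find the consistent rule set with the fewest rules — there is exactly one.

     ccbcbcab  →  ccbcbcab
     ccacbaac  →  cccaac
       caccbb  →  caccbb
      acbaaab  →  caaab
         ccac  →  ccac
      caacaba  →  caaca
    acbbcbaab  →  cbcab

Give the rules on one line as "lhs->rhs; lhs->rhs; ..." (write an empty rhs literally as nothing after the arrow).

acb->c; ba->

  | ccbcbcab
  | ccacbaac => cccaac
  | caccbb
  | acbaaab => caaab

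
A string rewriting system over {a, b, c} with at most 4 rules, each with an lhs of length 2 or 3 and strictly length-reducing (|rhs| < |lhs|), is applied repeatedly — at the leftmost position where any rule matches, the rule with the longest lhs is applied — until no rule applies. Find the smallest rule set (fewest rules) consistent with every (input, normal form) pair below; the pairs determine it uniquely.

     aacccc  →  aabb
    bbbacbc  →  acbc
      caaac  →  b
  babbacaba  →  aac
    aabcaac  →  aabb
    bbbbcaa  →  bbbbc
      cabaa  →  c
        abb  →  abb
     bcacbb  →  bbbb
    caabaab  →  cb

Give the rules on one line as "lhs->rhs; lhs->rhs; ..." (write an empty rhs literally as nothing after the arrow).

ba->a; ca->c; cc->b

  | aacccc => aabcc => aabb
  | bbbacbc => bbacbc => bacbc => acbc
  | caaac => caac => cac => cc => b
  | babbacaba => abbacaba => abacaba => aacaba => aacba => aaca => aac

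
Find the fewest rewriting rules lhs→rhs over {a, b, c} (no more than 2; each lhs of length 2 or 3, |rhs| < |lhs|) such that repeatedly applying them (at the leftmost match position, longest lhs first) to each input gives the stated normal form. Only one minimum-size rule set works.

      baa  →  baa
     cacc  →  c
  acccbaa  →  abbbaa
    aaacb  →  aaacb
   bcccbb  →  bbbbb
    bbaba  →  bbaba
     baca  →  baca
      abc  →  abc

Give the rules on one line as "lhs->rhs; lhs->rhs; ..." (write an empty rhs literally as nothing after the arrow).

  | baa
  | cacc => c
  | acccbaa => abbbaa
  | aaacb

cac->; ccc->bb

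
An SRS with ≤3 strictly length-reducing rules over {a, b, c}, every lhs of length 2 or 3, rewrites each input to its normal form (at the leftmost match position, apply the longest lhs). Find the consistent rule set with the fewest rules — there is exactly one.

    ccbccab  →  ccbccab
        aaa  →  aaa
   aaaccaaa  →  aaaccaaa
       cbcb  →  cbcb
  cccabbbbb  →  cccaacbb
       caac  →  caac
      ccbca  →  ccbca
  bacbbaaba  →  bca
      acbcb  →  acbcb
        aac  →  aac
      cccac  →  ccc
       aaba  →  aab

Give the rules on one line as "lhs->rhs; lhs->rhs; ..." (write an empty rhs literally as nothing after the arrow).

ba->b; bbb->ac; cac->c

  | ccbccab
  | aaa
  | aaaccaaa
  | cbcb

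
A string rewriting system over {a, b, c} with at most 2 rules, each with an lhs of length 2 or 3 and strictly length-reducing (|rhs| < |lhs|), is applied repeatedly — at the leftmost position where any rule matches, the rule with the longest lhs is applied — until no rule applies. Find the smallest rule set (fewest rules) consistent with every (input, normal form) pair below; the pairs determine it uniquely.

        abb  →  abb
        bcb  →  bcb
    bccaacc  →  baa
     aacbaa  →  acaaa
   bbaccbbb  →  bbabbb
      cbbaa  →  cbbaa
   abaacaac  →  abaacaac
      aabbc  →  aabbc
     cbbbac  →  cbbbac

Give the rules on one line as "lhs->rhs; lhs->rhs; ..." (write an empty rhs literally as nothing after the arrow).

  | abb
  | bcb
  | bccaacc => baacc => baa
  | aacbaa => acaaa

acb->ca; cc->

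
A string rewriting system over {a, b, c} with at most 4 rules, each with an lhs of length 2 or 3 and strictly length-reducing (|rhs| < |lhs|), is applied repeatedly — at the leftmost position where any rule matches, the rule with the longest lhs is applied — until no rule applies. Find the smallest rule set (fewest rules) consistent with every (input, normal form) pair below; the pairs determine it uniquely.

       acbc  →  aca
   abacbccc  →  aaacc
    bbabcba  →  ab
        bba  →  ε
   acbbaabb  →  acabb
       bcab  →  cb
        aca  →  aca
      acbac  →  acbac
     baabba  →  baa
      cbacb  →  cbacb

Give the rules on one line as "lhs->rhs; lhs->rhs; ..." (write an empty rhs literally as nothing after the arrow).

aba->ab; bba->; bc->a; bca->c

  | acbc => aca
  | abacbccc => abcbccc => aabccc => aaacc
  | bbabcba => bcba => aba => ab
  | bba => ε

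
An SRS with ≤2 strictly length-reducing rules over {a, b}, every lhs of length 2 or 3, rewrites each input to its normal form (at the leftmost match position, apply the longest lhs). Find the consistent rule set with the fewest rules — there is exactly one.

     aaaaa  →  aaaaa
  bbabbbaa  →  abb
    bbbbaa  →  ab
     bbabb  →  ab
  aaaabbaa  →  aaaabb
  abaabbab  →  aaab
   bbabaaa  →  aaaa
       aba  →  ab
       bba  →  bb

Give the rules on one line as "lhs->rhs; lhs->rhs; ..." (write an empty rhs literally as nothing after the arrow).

ba->b; bbb->a

  | aaaaa
  | bbabbbaa => bbbbbaa => abbaa => abba => abb
  | bbbbaa => abaa => aba => ab
  | bbabb => bbbb => ab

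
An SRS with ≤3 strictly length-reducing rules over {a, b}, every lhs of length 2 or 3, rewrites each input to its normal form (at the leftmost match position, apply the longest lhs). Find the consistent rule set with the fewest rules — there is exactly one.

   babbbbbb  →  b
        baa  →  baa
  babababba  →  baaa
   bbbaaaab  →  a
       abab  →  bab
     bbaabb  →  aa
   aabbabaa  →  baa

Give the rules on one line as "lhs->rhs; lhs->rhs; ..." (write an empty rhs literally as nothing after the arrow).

aab->b; aba->ba; bb->a

  | babbbbbb => baabbbb => bbbbb => abbb => aab => b
  | baa
  | babababba => bbababba => aababba => babba => baaa
  | bbbaaaab => abaaaab => baaaab => baab => bb => a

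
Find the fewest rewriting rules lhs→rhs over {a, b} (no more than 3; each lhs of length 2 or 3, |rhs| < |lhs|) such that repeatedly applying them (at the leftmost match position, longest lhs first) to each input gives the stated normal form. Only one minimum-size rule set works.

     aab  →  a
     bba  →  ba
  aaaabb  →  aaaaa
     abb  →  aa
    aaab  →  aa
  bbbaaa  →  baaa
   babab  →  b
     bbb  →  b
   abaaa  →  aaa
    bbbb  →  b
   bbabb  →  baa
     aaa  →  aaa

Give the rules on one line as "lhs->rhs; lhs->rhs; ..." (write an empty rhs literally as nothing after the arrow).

  | aab => a
  | bba => ba
  | aaaabb => aaaaa
  | abb => aa

ab->; abb->aa; bb->b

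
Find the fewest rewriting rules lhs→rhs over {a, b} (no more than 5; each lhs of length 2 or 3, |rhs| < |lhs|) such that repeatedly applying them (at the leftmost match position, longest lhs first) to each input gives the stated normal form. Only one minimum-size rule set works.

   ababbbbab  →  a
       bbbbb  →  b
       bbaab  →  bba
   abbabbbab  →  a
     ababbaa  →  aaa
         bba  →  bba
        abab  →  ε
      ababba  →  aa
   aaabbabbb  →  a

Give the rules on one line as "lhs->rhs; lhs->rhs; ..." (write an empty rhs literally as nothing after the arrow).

aab->a; ab->; abb->a; bbb->b

  | ababbbbab => abbbbab => abbab => aab => a
  | bbbbb => bbb => b
  | bbaab => bba
  | abbabbbab => aabbbab => abbab => aab => a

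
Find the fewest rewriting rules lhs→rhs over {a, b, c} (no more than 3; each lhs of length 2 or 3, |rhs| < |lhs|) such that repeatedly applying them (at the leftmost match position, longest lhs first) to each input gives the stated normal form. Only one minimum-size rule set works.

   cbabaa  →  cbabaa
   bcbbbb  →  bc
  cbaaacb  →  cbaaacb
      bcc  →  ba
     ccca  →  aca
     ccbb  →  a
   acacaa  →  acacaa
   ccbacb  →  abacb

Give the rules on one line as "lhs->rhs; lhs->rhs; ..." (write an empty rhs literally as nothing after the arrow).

bb->; cc->a

  | cbabaa
  | bcbbbb => bcbb => bc
  | cbaaacb
  | bcc => ba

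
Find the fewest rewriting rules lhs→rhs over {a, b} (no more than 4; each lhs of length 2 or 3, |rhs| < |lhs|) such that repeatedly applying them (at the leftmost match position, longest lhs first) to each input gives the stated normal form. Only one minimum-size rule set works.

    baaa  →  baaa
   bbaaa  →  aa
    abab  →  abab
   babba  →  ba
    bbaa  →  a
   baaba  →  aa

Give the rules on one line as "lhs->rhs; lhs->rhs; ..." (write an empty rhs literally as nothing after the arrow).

aab->bb; bba->; bbb->a

  | baaa
  | bbaaa => aa
  | abab
  | babba => ba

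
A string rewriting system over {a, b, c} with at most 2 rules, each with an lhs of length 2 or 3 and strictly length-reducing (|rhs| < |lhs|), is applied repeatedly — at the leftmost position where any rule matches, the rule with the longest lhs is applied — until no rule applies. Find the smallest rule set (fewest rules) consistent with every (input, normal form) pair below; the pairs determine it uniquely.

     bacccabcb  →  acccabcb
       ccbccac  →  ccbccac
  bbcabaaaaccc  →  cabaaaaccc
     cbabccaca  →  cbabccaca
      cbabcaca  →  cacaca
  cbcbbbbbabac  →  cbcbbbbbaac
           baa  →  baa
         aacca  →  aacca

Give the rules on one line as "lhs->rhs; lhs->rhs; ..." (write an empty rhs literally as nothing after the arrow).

  | bacccabcb => acccabcb
  | ccbccac
  | bbcabaaaaccc => bcabaaaaccc => cabaaaaccc
  | cbabccaca

bac->ac; bca->ca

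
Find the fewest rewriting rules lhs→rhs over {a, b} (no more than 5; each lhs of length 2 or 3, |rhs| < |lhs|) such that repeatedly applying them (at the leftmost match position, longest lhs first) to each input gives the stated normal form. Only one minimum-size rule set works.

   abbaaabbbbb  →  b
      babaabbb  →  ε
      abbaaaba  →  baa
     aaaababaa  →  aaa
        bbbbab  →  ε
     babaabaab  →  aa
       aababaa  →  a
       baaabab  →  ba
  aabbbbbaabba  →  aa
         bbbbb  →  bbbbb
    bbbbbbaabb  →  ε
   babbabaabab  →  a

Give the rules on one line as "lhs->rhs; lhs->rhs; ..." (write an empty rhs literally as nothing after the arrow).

ab->; aba->; bab->a; bba->a

  | abbaaabbbbb => baaabbbbb => baabbbb => babbb => abb => b
  | babaabbb => aaabbb => aabb => ab => ε
  | abbaaaba => baaaba => baa
  | aaaababaa => aaabaa => aaa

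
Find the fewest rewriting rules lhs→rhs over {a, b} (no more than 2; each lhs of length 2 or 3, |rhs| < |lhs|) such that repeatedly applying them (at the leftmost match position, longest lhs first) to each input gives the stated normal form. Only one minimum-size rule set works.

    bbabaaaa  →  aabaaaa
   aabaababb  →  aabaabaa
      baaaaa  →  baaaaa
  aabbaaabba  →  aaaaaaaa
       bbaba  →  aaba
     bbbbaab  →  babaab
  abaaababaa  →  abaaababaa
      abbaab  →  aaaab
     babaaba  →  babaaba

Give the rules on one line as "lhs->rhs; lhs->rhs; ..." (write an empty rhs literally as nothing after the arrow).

  | bbabaaaa => aabaaaa
  | aabaababb => aabaabaa
  | baaaaa
  | aabbaaabba => aaaaaabba => aaaaaaaa

bb->a; bbb->ba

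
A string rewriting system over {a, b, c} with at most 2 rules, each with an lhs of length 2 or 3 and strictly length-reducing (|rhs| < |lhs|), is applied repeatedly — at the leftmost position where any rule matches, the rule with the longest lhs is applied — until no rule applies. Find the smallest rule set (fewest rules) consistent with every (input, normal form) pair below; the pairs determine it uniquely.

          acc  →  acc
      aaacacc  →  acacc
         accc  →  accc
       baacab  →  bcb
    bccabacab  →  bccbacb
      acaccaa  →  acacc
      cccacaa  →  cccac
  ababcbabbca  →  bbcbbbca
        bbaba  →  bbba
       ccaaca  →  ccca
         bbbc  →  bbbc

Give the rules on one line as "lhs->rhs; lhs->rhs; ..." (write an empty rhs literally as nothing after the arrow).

  | acc
  | aaacacc => acacc
  | accc
  | baacab => bcab => bcb

aa->; ab->b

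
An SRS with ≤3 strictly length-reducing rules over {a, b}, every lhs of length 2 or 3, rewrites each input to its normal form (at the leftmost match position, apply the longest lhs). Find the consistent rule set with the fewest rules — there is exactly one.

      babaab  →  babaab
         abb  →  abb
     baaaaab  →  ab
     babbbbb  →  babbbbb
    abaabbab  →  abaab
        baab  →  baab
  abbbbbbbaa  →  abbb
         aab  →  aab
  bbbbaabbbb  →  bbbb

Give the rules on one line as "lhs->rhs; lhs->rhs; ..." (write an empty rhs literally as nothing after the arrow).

aaa->b; bba->

  | babaab
  | abb
  | baaaaab => bbaab => ab
  | babbbbb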